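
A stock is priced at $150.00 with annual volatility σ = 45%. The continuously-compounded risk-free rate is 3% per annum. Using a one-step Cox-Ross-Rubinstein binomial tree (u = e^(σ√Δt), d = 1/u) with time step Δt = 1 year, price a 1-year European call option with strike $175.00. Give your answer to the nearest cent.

$24.68

CRR parameters: u = e^(σ√Δt) = e^(0.45·√1) = 1.5683, d = 1/u = 0.6376
Per-period rate: rΔt = 0.03·1 = 0.03, so R = e^0.03 = 1.0305
Risk-neutral probability p = (e^0.03 − 0.6376)/(1.5683 − 0.6376) = 0.3928/0.9307 = 0.4221
Terminal stock prices: S_u = 235.2, S_d = 95.64
Terminal payoffs (S − K): max(60.25, 0) = 60.25, max(-79.36, 0) = 0
Node 0 (S = 150): V_0 = e^(−0.03)·[0.4221·60.2468 + 0.5779·0.0000] = 24.6776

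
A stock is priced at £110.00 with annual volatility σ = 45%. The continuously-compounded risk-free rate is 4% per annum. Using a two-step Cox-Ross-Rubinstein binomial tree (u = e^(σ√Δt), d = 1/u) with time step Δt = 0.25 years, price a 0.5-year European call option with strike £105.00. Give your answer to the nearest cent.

£16.82

CRR parameters: u = e^(σ√Δt) = e^(0.45·√0.25) = 1.2523, d = 1/u = 0.7985
Per-period rate: rΔt = 0.04·0.25 = 0.01, so R = e^0.01 = 1.0101
Risk-neutral probability p = (e^0.01 − 0.7985)/(1.2523 − 0.7985) = 0.2115/0.4538 = 0.4661
Terminal stock prices: S_uu = 172.5, S_ud = 110, S_dd = 70.14
Terminal payoffs (S − K): max(67.51, 0) = 67.51, max(5, 0) = 5, max(-34.86, 0) = 0
Node u (S = 137.8): V_u = e^(−0.01)·[0.4661·67.5143 + 0.5339·5.0000] = 33.8003
Node d (S = 87.84): V_d = e^(−0.01)·[0.4661·5.0000 + 0.5339·0.0000] = 2.3075
Node 0 (S = 110): V_0 = e^(−0.01)·[0.4661·33.8003 + 0.5339·2.3075] = 16.8183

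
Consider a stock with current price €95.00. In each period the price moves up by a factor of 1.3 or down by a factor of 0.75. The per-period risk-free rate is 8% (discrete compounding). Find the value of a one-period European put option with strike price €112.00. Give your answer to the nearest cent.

Risk-neutral probability p = (1 + 0.08 − 0.75)/(1.3 − 0.75) = 0.3300/0.5500 = 0.6000
Terminal stock prices: S_u = 123.5, S_d = 71.25
Terminal payoffs (K − S): max(-11.5, 0) = 0, max(40.75, 0) = 40.75
Node 0 (S = 95): V_0 = 1/1.08·[0.6000·0.0000 + 0.4000·40.7500] = 15.0926

€15.09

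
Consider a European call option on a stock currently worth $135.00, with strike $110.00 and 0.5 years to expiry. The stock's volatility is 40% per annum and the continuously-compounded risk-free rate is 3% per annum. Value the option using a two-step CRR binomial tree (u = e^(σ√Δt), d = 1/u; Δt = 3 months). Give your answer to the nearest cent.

$32.06

CRR parameters: u = e^(σ√Δt) = e^(0.4·√0.25) = 1.2214, d = 1/u = 0.8187
Per-period rate: rΔt = 0.03·0.25 = 0.0075, so R = e^0.0075 = 1.0075
Risk-neutral probability p = (e^0.0075 − 0.8187)/(1.2214 − 0.8187) = 0.1888/0.4027 = 0.4689
Terminal stock prices: S_uu = 201.4, S_ud = 135, S_dd = 90.49
Terminal payoffs (S − K): max(91.4, 0) = 91.4, max(25, 0) = 25, max(-19.51, 0) = 0
Node u (S = 164.9): V_u = e^(−0.0075)·[0.4689·91.3963 + 0.5311·25.0000] = 55.7113
Node d (S = 110.5): V_d = e^(−0.0075)·[0.4689·25.0000 + 0.5311·0.0000] = 11.6340
Node 0 (S = 135): V_0 = e^(−0.0075)·[0.4689·55.7113 + 0.5311·11.6340] = 32.0588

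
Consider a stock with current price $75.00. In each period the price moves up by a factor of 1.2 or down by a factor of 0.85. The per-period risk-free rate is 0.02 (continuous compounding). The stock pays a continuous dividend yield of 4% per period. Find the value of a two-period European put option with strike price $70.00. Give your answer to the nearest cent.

Per-period risk-free factor R = e^0.02 = 1.0202; dividend-adjusted growth = e^(0.02−0.04) = 0.9802.
Risk-neutral probability p = (0.9802 − 0.85)/(1.2 − 0.85) = 0.1302/0.3500 = 0.3720
Terminal stock prices: S_uu = 108, S_ud = 76.5, S_dd = 54.19
Terminal payoffs (K − S): max(-38, 0) = 0, max(-6.5, 0) = 0, max(15.81, 0) = 15.81
Node u (S = 90): V_u = e^(−0.02)·[0.3720·0.0000 + 0.6280·0.0000] = 0.0000
Node d (S = 63.75): V_d = e^(−0.02)·[0.3720·0.0000 + 0.6280·15.8125] = 9.7337
Node 0 (S = 75): V_0 = e^(−0.02)·[0.3720·0.0000 + 0.6280·9.7337] = 5.9917

$5.99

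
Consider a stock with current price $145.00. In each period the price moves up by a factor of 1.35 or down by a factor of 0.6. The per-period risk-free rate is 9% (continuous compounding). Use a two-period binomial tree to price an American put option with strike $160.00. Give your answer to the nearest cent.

Risk-neutral probability p = (e^0.09 − 0.6)/(1.35 − 0.6) = 0.4942/0.7500 = 0.6589
Terminal stock prices: S_uu = 264.3, S_ud = 117.4, S_dd = 52.2
Terminal payoffs (K − S): max(-104.3, 0) = 0, max(42.55, 0) = 42.55, max(107.8, 0) = 107.8
Node u (S = 195.8): continuation = e^(−0.09)·[0.6589·0.0000 + 0.3411·42.5500] = 13.2647; exercise value = 0.0000 ≤ continuation, so V_u = 13.2647
Node d (S = 87): continuation = e^(−0.09)·[0.6589·42.5500 + 0.3411·107.8000] = 59.2290; exercise value = 73.0000 > continuation, so V_d = 73.0000 (exercise)
Node 0 (S = 145): continuation = e^(−0.09)·[0.6589·13.2647 + 0.3411·73.0000] = 30.7450; exercise value = 15.0000 ≤ continuation, so V_0 = 30.7450

$30.75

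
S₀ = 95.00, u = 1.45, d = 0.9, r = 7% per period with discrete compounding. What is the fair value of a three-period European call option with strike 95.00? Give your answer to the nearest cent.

Risk-neutral probability p = (1 + 0.07 − 0.9)/(1.45 − 0.9) = 0.1700/0.5500 = 0.3091
Terminal stock prices: S_uuu = 289.6, S_uud = 179.8, S_udd = 111.6, S_ddd = 69.26
Terminal payoffs (S − K): max(194.6, 0) = 194.6, max(84.76, 0) = 84.76, max(16.58, 0) = 16.58, max(-25.74, 0) = 0
Node uu (S = 199.7): V_uu = 1/1.07·[0.3091·194.6194 + 0.6909·84.7638] = 110.9525
Node ud (S = 124): V_ud = 1/1.07·[0.3091·84.7638 + 0.6909·16.5775] = 35.1900
Node dd (S = 76.95): V_dd = 1/1.07·[0.3091·16.5775 + 0.6909·0.0000] = 4.7887
Node u (S = 137.8): V_u = 1/1.07·[0.3091·110.9525 + 0.6909·35.1900] = 54.7733
Node d (S = 85.5): V_d = 1/1.07·[0.3091·35.1900 + 0.6909·4.7887] = 13.2575
Node 0 (S = 95): V_0 = 1/1.07·[0.3091·54.7733 + 0.6909·13.2575] = 24.3828

24.38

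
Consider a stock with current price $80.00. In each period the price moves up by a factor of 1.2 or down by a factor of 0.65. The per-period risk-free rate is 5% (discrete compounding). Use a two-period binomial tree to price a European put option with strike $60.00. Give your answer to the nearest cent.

$1.77

Risk-neutral probability p = (1 + 0.05 − 0.65)/(1.2 − 0.65) = 0.4000/0.5500 = 0.7273
Terminal stock prices: S_uu = 115.2, S_ud = 62.4, S_dd = 33.8
Terminal payoffs (K − S): max(-55.2, 0) = 0, max(-2.4, 0) = 0, max(26.2, 0) = 26.2
Node u (S = 96): V_u = 1/1.05·[0.7273·0.0000 + 0.2727·0.0000] = 0.0000
Node d (S = 52): V_d = 1/1.05·[0.7273·0.0000 + 0.2727·26.2000] = 6.8052
Node 0 (S = 80): V_0 = 1/1.05·[0.7273·0.0000 + 0.2727·6.8052] = 1.7676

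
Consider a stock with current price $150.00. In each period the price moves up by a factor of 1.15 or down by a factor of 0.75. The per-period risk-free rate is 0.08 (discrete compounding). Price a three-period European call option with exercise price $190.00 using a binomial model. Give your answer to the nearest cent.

$17.00

Risk-neutral probability p = (1 + 0.08 − 0.75)/(1.15 − 0.75) = 0.3300/0.4000 = 0.8250
Terminal stock prices: S_uuu = 228.1, S_uud = 148.8, S_udd = 97.03, S_ddd = 63.28
Terminal payoffs (S − K): max(38.13, 0) = 38.13, max(-41.22, 0) = 0, max(-92.97, 0) = 0, max(-126.7, 0) = 0
Node uu (S = 198.4): V_uu = 1/1.08·[0.8250·38.1312 + 0.1750·0.0000] = 29.1280
Node ud (S = 129.4): V_ud = 1/1.08·[0.8250·0.0000 + 0.1750·0.0000] = 0.0000
Node dd (S = 84.38): V_dd = 1/1.08·[0.8250·0.0000 + 0.1750·0.0000] = 0.0000
Node u (S = 172.5): V_u = 1/1.08·[0.8250·29.1280 + 0.1750·0.0000] = 22.2506
Node d (S = 112.5): V_d = 1/1.08·[0.8250·0.0000 + 0.1750·0.0000] = 0.0000
Node 0 (S = 150): V_0 = 1/1.08·[0.8250·22.2506 + 0.1750·0.0000] = 16.9970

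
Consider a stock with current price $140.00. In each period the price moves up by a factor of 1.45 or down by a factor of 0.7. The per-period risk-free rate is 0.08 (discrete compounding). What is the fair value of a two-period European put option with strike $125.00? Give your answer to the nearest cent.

Risk-neutral probability p = (1 + 0.08 − 0.7)/(1.45 − 0.7) = 0.3800/0.7500 = 0.5067
Terminal stock prices: S_uu = 294.4, S_ud = 142.1, S_dd = 68.6
Terminal payoffs (K − S): max(-169.4, 0) = 0, max(-17.1, 0) = 0, max(56.4, 0) = 56.4
Node u (S = 203): V_u = 1/1.08·[0.5067·0.0000 + 0.4933·0.0000] = 0.0000
Node d (S = 98): V_d = 1/1.08·[0.5067·0.0000 + 0.4933·56.4000] = 25.7630
Node 0 (S = 140): V_0 = 1/1.08·[0.5067·0.0000 + 0.4933·25.7630] = 11.7683

$11.77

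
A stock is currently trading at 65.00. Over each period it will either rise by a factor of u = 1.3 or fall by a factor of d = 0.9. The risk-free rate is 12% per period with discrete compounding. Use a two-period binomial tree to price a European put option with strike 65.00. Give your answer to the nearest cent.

1.99

Risk-neutral probability p = (1 + 0.12 − 0.9)/(1.3 − 0.9) = 0.2200/0.4000 = 0.5500
Terminal stock prices: S_uu = 109.9, S_ud = 76.05, S_dd = 52.65
Terminal payoffs (K − S): max(-44.85, 0) = 0, max(-11.05, 0) = 0, max(12.35, 0) = 12.35
Node u (S = 84.5): V_u = 1/1.12·[0.5500·0.0000 + 0.4500·0.0000] = 0.0000
Node d (S = 58.5): V_d = 1/1.12·[0.5500·0.0000 + 0.4500·12.3500] = 4.9621
Node 0 (S = 65): V_0 = 1/1.12·[0.5500·0.0000 + 0.4500·4.9621] = 1.9937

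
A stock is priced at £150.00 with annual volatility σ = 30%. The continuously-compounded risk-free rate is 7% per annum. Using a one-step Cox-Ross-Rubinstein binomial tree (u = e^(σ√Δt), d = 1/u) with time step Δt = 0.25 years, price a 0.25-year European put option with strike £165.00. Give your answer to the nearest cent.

CRR parameters: u = e^(σ√Δt) = e^(0.3·√0.25) = 1.1618, d = 1/u = 0.8607
Per-period rate: rΔt = 0.07·0.25 = 0.0175, so R = e^0.0175 = 1.0177
Risk-neutral probability p = (e^0.0175 − 0.8607)/(1.1618 − 0.8607) = 0.1569/0.3011 = 0.5212
Terminal stock prices: S_u = 174.3, S_d = 129.1
Terminal payoffs (K − S): max(-9.275, 0) = 0, max(35.89, 0) = 35.89
Node 0 (S = 150): V_0 = e^(−0.0175)·[0.5212·0.0000 + 0.4788·35.8938] = 16.8879

£16.89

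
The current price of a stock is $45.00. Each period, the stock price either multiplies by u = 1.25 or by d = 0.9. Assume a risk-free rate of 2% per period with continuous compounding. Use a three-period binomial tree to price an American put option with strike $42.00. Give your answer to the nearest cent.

$2.45

Risk-neutral probability p = (e^0.02 − 0.9)/(1.25 − 0.9) = 0.1202/0.3500 = 0.3434
Terminal stock prices: S_uuu = 87.89, S_uud = 63.28, S_udd = 45.56, S_ddd = 32.81
Terminal payoffs (K − S): max(-45.89, 0) = 0, max(-21.28, 0) = 0, max(-3.562, 0) = 0, max(9.195, 0) = 9.195
Node uu (S = 70.31): continuation = e^(−0.02)·[0.3434·0.0000 + 0.6566·0.0000] = 0.0000; exercise value = 0.0000 ≤ continuation, so V_uu = 0.0000
Node ud (S = 50.62): continuation = e^(−0.02)·[0.3434·0.0000 + 0.6566·0.0000] = 0.0000; exercise value = 0.0000 ≤ continuation, so V_ud = 0.0000
Node dd (S = 36.45): continuation = e^(−0.02)·[0.3434·0.0000 + 0.6566·9.1950] = 5.9176; exercise value = 5.5500 ≤ continuation, so V_dd = 5.9176
Node u (S = 56.25): continuation = e^(−0.02)·[0.3434·0.0000 + 0.6566·0.0000] = 0.0000; exercise value = 0.0000 ≤ continuation, so V_u = 0.0000
Node d (S = 40.5): continuation = e^(−0.02)·[0.3434·0.0000 + 0.6566·5.9176] = 3.8084; exercise value = 1.5000 ≤ continuation, so V_d = 3.8084
Node 0 (S = 45): continuation = e^(−0.02)·[0.3434·0.0000 + 0.6566·3.8084] = 2.4509; exercise value = 0.0000 ≤ continuation, so V_0 = 2.4509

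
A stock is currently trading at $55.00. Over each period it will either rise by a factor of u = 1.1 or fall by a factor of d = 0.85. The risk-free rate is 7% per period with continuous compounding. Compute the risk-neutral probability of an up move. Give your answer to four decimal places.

p = 0.8900

Risk-neutral probability p = (e^0.07 − 0.85)/(1.1 − 0.85) = 0.2225/0.2500 = 0.8900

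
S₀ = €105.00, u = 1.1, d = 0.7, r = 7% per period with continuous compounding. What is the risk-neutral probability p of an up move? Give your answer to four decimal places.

p = 0.9313

Risk-neutral probability p = (e^0.07 − 0.7)/(1.1 − 0.7) = 0.3725/0.4000 = 0.9313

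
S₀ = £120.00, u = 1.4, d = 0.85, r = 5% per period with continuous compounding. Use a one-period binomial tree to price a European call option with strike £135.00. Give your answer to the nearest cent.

£11.49

Risk-neutral probability p = (e^0.05 − 0.85)/(1.4 − 0.85) = 0.2013/0.5500 = 0.3659
Terminal stock prices: S_u = 168, S_d = 102
Terminal payoffs (S − K): max(33, 0) = 33, max(-33, 0) = 0
Node 0 (S = 120): V_0 = e^(−0.05)·[0.3659·33.0000 + 0.6341·0.0000] = 11.4873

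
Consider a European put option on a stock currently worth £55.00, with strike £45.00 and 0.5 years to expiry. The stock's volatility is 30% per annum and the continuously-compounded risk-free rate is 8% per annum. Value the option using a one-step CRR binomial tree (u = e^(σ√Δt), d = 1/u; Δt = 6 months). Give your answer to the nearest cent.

CRR parameters: u = e^(σ√Δt) = e^(0.3·√0.5) = 1.2363, d = 1/u = 0.8089
Per-period rate: rΔt = 0.08·0.5 = 0.04, so R = e^0.04 = 1.0408
Risk-neutral probability p = (e^0.04 − 0.8089)/(1.2363 − 0.8089) = 0.2320/0.4275 = 0.5426
Terminal stock prices: S_u = 68, S_d = 44.49
Terminal payoffs (K − S): max(-23, 0) = 0, max(0.5128, 0) = 0.5128
Node 0 (S = 55): V_0 = e^(−0.04)·[0.5426·0.0000 + 0.4574·0.5128] = 0.2253

£0.23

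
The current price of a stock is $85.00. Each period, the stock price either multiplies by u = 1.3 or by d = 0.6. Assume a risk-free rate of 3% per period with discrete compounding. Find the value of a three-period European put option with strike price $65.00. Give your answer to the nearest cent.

$8.78

Risk-neutral probability p = (1 + 0.03 − 0.6)/(1.3 − 0.6) = 0.4300/0.7000 = 0.6143
Terminal stock prices: S_uuu = 186.7, S_uud = 86.19, S_udd = 39.78, S_ddd = 18.36
Terminal payoffs (K − S): max(-121.7, 0) = 0, max(-21.19, 0) = 0, max(25.22, 0) = 25.22, max(46.64, 0) = 46.64
Node uu (S = 143.7): V_uu = 1/1.03·[0.6143·0.0000 + 0.3857·0.0000] = 0.0000
Node ud (S = 66.3): V_ud = 1/1.03·[0.6143·0.0000 + 0.3857·25.2200] = 9.4444
Node dd (S = 30.6): V_dd = 1/1.03·[0.6143·25.2200 + 0.3857·46.6400] = 32.5068
Node u (S = 110.5): V_u = 1/1.03·[0.6143·0.0000 + 0.3857·9.4444] = 3.5367
Node d (S = 51): V_d = 1/1.03·[0.6143·9.4444 + 0.3857·32.5068] = 17.8057
Node 0 (S = 85): V_0 = 1/1.03·[0.6143·3.5367 + 0.3857·17.8057] = 8.7772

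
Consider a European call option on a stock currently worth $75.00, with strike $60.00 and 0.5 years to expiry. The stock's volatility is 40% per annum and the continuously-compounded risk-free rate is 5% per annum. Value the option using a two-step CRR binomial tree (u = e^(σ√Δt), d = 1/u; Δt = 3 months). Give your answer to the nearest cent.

$19.03

CRR parameters: u = e^(σ√Δt) = e^(0.4·√0.25) = 1.2214, d = 1/u = 0.8187
Per-period rate: rΔt = 0.05·0.25 = 0.0125, so R = e^0.0125 = 1.0126
Risk-neutral probability p = (e^0.0125 − 0.8187)/(1.2214 − 0.8187) = 0.1938/0.4027 = 0.4814
Terminal stock prices: S_uu = 111.9, S_ud = 75, S_dd = 50.27
Terminal payoffs (S − K): max(51.89, 0) = 51.89, max(15, 0) = 15, max(-9.726, 0) = 0
Node u (S = 91.61): V_u = e^(−0.0125)·[0.4814·51.8869 + 0.5186·15.0000] = 32.3505
Node d (S = 61.4): V_d = e^(−0.0125)·[0.4814·15.0000 + 0.5186·0.0000] = 7.1314
Node 0 (S = 75): V_0 = e^(−0.0125)·[0.4814·32.3505 + 0.5186·7.1314] = 19.0326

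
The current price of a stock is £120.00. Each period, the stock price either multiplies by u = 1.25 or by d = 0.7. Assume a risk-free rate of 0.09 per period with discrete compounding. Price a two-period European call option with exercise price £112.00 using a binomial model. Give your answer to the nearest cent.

Risk-neutral probability p = (1 + 0.09 − 0.7)/(1.25 − 0.7) = 0.3900/0.5500 = 0.7091
Terminal stock prices: S_uu = 187.5, S_ud = 105, S_dd = 58.8
Terminal payoffs (S − K): max(75.5, 0) = 75.5, max(-7, 0) = 0, max(-53.2, 0) = 0
Node u (S = 150): V_u = 1/1.09·[0.7091·75.5000 + 0.2909·0.0000] = 49.1159
Node d (S = 84): V_d = 1/1.09·[0.7091·0.0000 + 0.2909·0.0000] = 0.0000
Node 0 (S = 120): V_0 = 1/1.09·[0.7091·49.1159 + 0.2909·0.0000] = 31.9520

£31.95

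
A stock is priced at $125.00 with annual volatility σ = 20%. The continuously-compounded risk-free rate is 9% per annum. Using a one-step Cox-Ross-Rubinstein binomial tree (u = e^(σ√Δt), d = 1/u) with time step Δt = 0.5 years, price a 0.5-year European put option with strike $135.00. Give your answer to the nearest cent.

CRR parameters: u = e^(σ√Δt) = e^(0.2·√0.5) = 1.1519, d = 1/u = 0.8681
Per-period rate: rΔt = 0.09·0.5 = 0.045, so R = e^0.045 = 1.0460
Risk-neutral probability p = (e^0.045 − 0.8681)/(1.1519 − 0.8681) = 0.1779/0.2838 = 0.6269
Terminal stock prices: S_u = 144, S_d = 108.5
Terminal payoffs (K − S): max(-8.989, 0) = 0, max(26.48, 0) = 26.48
Node 0 (S = 125): V_0 = e^(−0.045)·[0.6269·0.0000 + 0.3731·26.4846] = 9.4467

$9.45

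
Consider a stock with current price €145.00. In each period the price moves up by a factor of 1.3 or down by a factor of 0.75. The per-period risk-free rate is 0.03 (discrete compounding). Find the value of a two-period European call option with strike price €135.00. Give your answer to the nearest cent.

Risk-neutral probability p = (1 + 0.03 − 0.75)/(1.3 − 0.75) = 0.2800/0.5500 = 0.5091
Terminal stock prices: S_uu = 245.1, S_ud = 141.4, S_dd = 81.56
Terminal payoffs (S − K): max(110.1, 0) = 110.1, max(6.375, 0) = 6.375, max(-53.44, 0) = 0
Node u (S = 188.5): V_u = 1/1.03·[0.5091·110.0500 + 0.4909·6.3750] = 57.4320
Node d (S = 108.8): V_d = 1/1.03·[0.5091·6.3750 + 0.4909·0.0000] = 3.1509
Node 0 (S = 145): V_0 = 1/1.03·[0.5091·57.4320 + 0.4909·3.1509] = 29.8883

€29.89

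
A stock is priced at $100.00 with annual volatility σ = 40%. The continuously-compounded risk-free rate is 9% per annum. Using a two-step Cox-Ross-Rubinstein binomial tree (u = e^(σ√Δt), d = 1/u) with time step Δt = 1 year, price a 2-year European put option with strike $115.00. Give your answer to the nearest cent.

CRR parameters: u = e^(σ√Δt) = e^(0.4·√1) = 1.4918, d = 1/u = 0.6703
Per-period rate: rΔt = 0.09·1 = 0.09, so R = e^0.09 = 1.0942
Risk-neutral probability p = (e^0.09 − 0.6703)/(1.4918 − 0.6703) = 0.4239/0.8215 = 0.5159
Terminal stock prices: S_uu = 222.6, S_ud = 100, S_dd = 44.93
Terminal payoffs (K − S): max(-107.6, 0) = 0, max(15, 0) = 15, max(70.07, 0) = 70.07
Node u (S = 149.2): V_u = e^(−0.09)·[0.5159·0.0000 + 0.4841·15.0000] = 6.6358
Node d (S = 67.03): V_d = e^(−0.09)·[0.5159·15.0000 + 0.4841·70.0671] = 38.0701
Node 0 (S = 100): V_0 = e^(−0.09)·[0.5159·6.6358 + 0.4841·38.0701] = 19.9709

$19.97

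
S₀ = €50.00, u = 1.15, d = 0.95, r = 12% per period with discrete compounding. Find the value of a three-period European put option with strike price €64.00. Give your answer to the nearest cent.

€0.82

Risk-neutral probability p = (1 + 0.12 − 0.95)/(1.15 − 0.95) = 0.1700/0.2000 = 0.8500
Terminal stock prices: S_uuu = 76.04, S_uud = 62.82, S_udd = 51.89, S_ddd = 42.87
Terminal payoffs (K − S): max(-12.04, 0) = 0, max(1.181, 0) = 1.181, max(12.11, 0) = 12.11, max(21.13, 0) = 21.13
Node uu (S = 66.12): V_uu = 1/1.12·[0.8500·0.0000 + 0.1500·1.1813] = 0.1582
Node ud (S = 54.62): V_ud = 1/1.12·[0.8500·1.1813 + 0.1500·12.1063] = 2.5179
Node dd (S = 45.12): V_dd = 1/1.12·[0.8500·12.1063 + 0.1500·21.1313] = 12.0179
Node u (S = 57.5): V_u = 1/1.12·[0.8500·0.1582 + 0.1500·2.5179] = 0.4573
Node d (S = 47.5): V_d = 1/1.12·[0.8500·2.5179 + 0.1500·12.0179] = 3.5204
Node 0 (S = 50): V_0 = 1/1.12·[0.8500·0.4573 + 0.1500·3.5204] = 0.8185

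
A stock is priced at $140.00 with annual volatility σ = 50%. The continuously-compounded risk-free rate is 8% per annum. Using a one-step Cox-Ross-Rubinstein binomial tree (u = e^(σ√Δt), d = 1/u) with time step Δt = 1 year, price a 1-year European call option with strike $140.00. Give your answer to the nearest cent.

CRR parameters: u = e^(σ√Δt) = e^(0.5·√1) = 1.6487, d = 1/u = 0.6065
Per-period rate: rΔt = 0.08·1 = 0.08, so R = e^0.08 = 1.0833
Risk-neutral probability p = (e^0.08 − 0.6065)/(1.6487 − 0.6065) = 0.4768/1.0422 = 0.4575
Terminal stock prices: S_u = 230.8, S_d = 84.91
Terminal payoffs (S − K): max(90.82, 0) = 90.82, max(-55.09, 0) = 0
Node 0 (S = 140): V_0 = e^(−0.08)·[0.4575·90.8210 + 0.5425·0.0000] = 38.3524

$38.35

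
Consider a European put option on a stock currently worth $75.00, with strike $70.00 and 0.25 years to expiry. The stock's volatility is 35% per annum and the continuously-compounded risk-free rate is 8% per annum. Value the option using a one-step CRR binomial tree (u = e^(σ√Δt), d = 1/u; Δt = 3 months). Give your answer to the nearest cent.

$3.36

CRR parameters: u = e^(σ√Δt) = e^(0.35·√0.25) = 1.1912, d = 1/u = 0.8395
Per-period rate: rΔt = 0.08·0.25 = 0.02, so R = e^0.02 = 1.0202
Risk-neutral probability p = (e^0.02 − 0.8395)/(1.1912 − 0.8395) = 0.1807/0.3518 = 0.5138
Terminal stock prices: S_u = 89.34, S_d = 62.96
Terminal payoffs (K − S): max(-19.34, 0) = 0, max(7.041, 0) = 7.041
Node 0 (S = 75): V_0 = e^(−0.02)·[0.5138·0.0000 + 0.4862·7.0407] = 3.3555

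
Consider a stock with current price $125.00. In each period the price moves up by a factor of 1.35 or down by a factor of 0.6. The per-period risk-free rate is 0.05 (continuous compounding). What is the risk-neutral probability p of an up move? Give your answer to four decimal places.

Risk-neutral probability p = (e^0.05 − 0.6)/(1.35 − 0.6) = 0.4513/0.7500 = 0.6017

p = 0.6017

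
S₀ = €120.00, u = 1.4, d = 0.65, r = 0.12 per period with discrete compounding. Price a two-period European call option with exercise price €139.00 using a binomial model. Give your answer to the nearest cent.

€30.12

Risk-neutral probability p = (1 + 0.12 − 0.65)/(1.4 − 0.65) = 0.4700/0.7500 = 0.6267
Terminal stock prices: S_uu = 235.2, S_ud = 109.2, S_dd = 50.7
Terminal payoffs (S − K): max(96.2, 0) = 96.2, max(-29.8, 0) = 0, max(-88.3, 0) = 0
Node u (S = 168): V_u = 1/1.12·[0.6267·96.2000 + 0.3733·0.0000] = 53.8262
Node d (S = 78): V_d = 1/1.12·[0.6267·0.0000 + 0.3733·0.0000] = 0.0000
Node 0 (S = 120): V_0 = 1/1.12·[0.6267·53.8262 + 0.3733·0.0000] = 30.1170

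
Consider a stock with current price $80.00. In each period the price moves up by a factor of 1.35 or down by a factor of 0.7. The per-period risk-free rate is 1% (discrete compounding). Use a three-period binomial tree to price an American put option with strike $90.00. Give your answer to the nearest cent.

$23.02

Risk-neutral probability p = (1 + 0.01 − 0.7)/(1.35 − 0.7) = 0.3100/0.6500 = 0.4769
Terminal stock prices: S_uuu = 196.8, S_uud = 102.1, S_udd = 52.92, S_ddd = 27.44
Terminal payoffs (K − S): max(-106.8, 0) = 0, max(-12.06, 0) = 0, max(37.08, 0) = 37.08, max(62.56, 0) = 62.56
Node uu (S = 145.8): continuation = 1/1.01·[0.4769·0.0000 + 0.5231·0.0000] = 0.0000; exercise value = 0.0000 ≤ continuation, so V_uu = 0.0000
Node ud (S = 75.6): continuation = 1/1.01·[0.4769·0.0000 + 0.5231·37.0800] = 19.2037; exercise value = 14.4000 ≤ continuation, so V_ud = 19.2037
Node dd (S = 39.2): continuation = 1/1.01·[0.4769·37.0800 + 0.5231·62.5600] = 49.9089; exercise value = 50.8000 > continuation, so V_dd = 50.8000 (exercise)
Node u (S = 108): continuation = 1/1.01·[0.4769·0.0000 + 0.5231·19.2037] = 9.9455; exercise value = 0.0000 ≤ continuation, so V_u = 9.9455
Node d (S = 56): continuation = 1/1.01·[0.4769·19.2037 + 0.5231·50.8000] = 35.3772; exercise value = 34.0000 ≤ continuation, so V_d = 35.3772
Node 0 (S = 80): continuation = 1/1.01·[0.4769·9.9455 + 0.5231·35.3772] = 23.0181; exercise value = 10.0000 ≤ continuation, so V_0 = 23.0181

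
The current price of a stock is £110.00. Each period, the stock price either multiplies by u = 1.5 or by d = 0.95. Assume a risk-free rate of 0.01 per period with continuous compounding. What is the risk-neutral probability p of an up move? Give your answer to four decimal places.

Risk-neutral probability p = (e^0.01 − 0.95)/(1.5 − 0.95) = 0.0601/0.5500 = 0.1092

p = 0.1092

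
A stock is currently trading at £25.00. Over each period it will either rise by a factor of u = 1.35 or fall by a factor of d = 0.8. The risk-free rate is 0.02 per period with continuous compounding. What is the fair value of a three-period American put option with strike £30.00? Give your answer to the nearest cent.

£7.11

Risk-neutral probability p = (e^0.02 − 0.8)/(1.35 − 0.8) = 0.2202/0.5500 = 0.4004
Terminal stock prices: S_uuu = 61.51, S_uud = 36.45, S_udd = 21.6, S_ddd = 12.8
Terminal payoffs (K − S): max(-31.51, 0) = 0, max(-6.45, 0) = 0, max(8.4, 0) = 8.4, max(17.2, 0) = 17.2
Node uu (S = 45.56): continuation = e^(−0.02)·[0.4004·0.0000 + 0.5996·0.0000] = 0.0000; exercise value = 0.0000 ≤ continuation, so V_uu = 0.0000
Node ud (S = 27): continuation = e^(−0.02)·[0.4004·0.0000 + 0.5996·8.4000] = 4.9372; exercise value = 3.0000 ≤ continuation, so V_ud = 4.9372
Node dd (S = 16): continuation = e^(−0.02)·[0.4004·8.4000 + 0.5996·17.2000] = 13.4060; exercise value = 14.0000 > continuation, so V_dd = 14.0000 (exercise)
Node u (S = 33.75): continuation = e^(−0.02)·[0.4004·0.0000 + 0.5996·4.9372] = 2.9019; exercise value = 0.0000 ≤ continuation, so V_u = 2.9019
Node d (S = 20): continuation = e^(−0.02)·[0.4004·4.9372 + 0.5996·14.0000] = 10.1662; exercise value = 10.0000 ≤ continuation, so V_d = 10.1662
Node 0 (S = 25): continuation = e^(−0.02)·[0.4004·2.9019 + 0.5996·10.1662] = 7.1141; exercise value = 5.0000 ≤ continuation, so V_0 = 7.1141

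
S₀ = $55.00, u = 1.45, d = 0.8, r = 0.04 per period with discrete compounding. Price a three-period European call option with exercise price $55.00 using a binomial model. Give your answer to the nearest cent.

$13.64

Risk-neutral probability p = (1 + 0.04 − 0.8)/(1.45 − 0.8) = 0.2400/0.6500 = 0.3692
Terminal stock prices: S_uuu = 167.7, S_uud = 92.51, S_udd = 51.04, S_ddd = 28.16
Terminal payoffs (S − K): max(112.7, 0) = 112.7, max(37.51, 0) = 37.51, max(-3.96, 0) = 0, max(-26.84, 0) = 0
Node uu (S = 115.6): V_uu = 1/1.04·[0.3692·112.6744 + 0.6308·37.5100] = 62.7529
Node ud (S = 63.8): V_ud = 1/1.04·[0.3692·37.5100 + 0.6308·0.0000] = 13.3172
Node dd (S = 35.2): V_dd = 1/1.04·[0.3692·0.0000 + 0.6308·0.0000] = 0.0000
Node u (S = 79.75): V_u = 1/1.04·[0.3692·62.7529 + 0.6308·13.3172] = 30.3561
Node d (S = 44): V_d = 1/1.04·[0.3692·13.3172 + 0.6308·0.0000] = 4.7280
Node 0 (S = 55): V_0 = 1/1.04·[0.3692·30.3561 + 0.6308·4.7280] = 13.6449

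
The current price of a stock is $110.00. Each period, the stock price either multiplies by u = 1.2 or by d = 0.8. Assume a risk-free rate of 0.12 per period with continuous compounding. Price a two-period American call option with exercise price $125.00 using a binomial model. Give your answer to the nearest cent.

$17.61

Risk-neutral probability p = (e^0.12 − 0.8)/(1.2 − 0.8) = 0.3275/0.4000 = 0.8187
Terminal stock prices: S_uu = 158.4, S_ud = 105.6, S_dd = 70.4
Terminal payoffs (S − K): max(33.4, 0) = 33.4, max(-19.4, 0) = 0, max(-54.6, 0) = 0
Node u (S = 132): continuation = e^(−0.12)·[0.8187·33.4000 + 0.1813·0.0000] = 24.2537; exercise value = 7.0000 ≤ continuation, so V_u = 24.2537
Node d (S = 88): continuation = e^(−0.12)·[0.8187·0.0000 + 0.1813·0.0000] = 0.0000; exercise value = 0.0000 ≤ continuation, so V_d = 0.0000
Node 0 (S = 110): continuation = e^(−0.12)·[0.8187·24.2537 + 0.1813·0.0000] = 17.6121; exercise value = 0.0000 ≤ continuation, so V_0 = 17.6121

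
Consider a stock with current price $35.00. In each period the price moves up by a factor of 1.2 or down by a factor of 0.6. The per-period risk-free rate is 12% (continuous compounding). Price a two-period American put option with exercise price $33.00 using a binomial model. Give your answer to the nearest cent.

$1.94

Risk-neutral probability p = (e^0.12 − 0.6)/(1.2 − 0.6) = 0.5275/0.6000 = 0.8792
Terminal stock prices: S_uu = 50.4, S_ud = 25.2, S_dd = 12.6
Terminal payoffs (K − S): max(-17.4, 0) = 0, max(7.8, 0) = 7.8, max(20.4, 0) = 20.4
Node u (S = 42): continuation = e^(−0.12)·[0.8792·0.0000 + 0.1208·7.8000] = 0.8360; exercise value = 0.0000 ≤ continuation, so V_u = 0.8360
Node d (S = 21): continuation = e^(−0.12)·[0.8792·7.8000 + 0.1208·20.4000] = 8.2684; exercise value = 12.0000 > continuation, so V_d = 12.0000 (exercise)
Node 0 (S = 35): continuation = e^(−0.12)·[0.8792·0.8360 + 0.1208·12.0000] = 1.9379; exercise value = 0.0000 ≤ continuation, so V_0 = 1.9379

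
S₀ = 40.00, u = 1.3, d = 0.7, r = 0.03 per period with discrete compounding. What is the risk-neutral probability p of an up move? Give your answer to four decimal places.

Risk-neutral probability p = (1 + 0.03 − 0.7)/(1.3 − 0.7) = 0.3300/0.6000 = 0.5500

p = 0.5500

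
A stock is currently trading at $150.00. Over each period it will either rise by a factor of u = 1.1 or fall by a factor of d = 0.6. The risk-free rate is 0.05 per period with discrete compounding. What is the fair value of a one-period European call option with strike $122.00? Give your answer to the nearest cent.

$36.86

Risk-neutral probability p = (1 + 0.05 − 0.6)/(1.1 − 0.6) = 0.4500/0.5000 = 0.9000
Terminal stock prices: S_u = 165, S_d = 90
Terminal payoffs (S − K): max(43, 0) = 43, max(-32, 0) = 0
Node 0 (S = 150): V_0 = 1/1.05·[0.9000·43.0000 + 0.1000·0.0000] = 36.8571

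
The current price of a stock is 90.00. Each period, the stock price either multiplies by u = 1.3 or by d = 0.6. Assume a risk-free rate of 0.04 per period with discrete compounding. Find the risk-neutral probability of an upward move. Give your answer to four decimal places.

p = 0.6286

Risk-neutral probability p = (1 + 0.04 − 0.6)/(1.3 − 0.6) = 0.4400/0.7000 = 0.6286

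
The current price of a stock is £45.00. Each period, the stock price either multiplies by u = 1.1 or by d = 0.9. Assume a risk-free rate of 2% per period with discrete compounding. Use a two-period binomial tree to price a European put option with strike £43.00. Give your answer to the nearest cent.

Risk-neutral probability p = (1 + 0.02 − 0.9)/(1.1 − 0.9) = 0.1200/0.2000 = 0.6000
Terminal stock prices: S_uu = 54.45, S_ud = 44.55, S_dd = 36.45
Terminal payoffs (K − S): max(-11.45, 0) = 0, max(-1.55, 0) = 0, max(6.55, 0) = 6.55
Node u (S = 49.5): V_u = 1/1.02·[0.6000·0.0000 + 0.4000·0.0000] = 0.0000
Node d (S = 40.5): V_d = 1/1.02·[0.6000·0.0000 + 0.4000·6.5500] = 2.5686
Node 0 (S = 45): V_0 = 1/1.02·[0.6000·0.0000 + 0.4000·2.5686] = 1.0073

£1.01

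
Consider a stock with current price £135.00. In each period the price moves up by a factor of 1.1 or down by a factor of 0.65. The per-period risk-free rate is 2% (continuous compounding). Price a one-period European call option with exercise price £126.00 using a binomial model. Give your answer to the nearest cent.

£18.14

Risk-neutral probability p = (e^0.02 − 0.65)/(1.1 − 0.65) = 0.3702/0.4500 = 0.8227
Terminal stock prices: S_u = 148.5, S_d = 87.75
Terminal payoffs (S − K): max(22.5, 0) = 22.5, max(-38.25, 0) = 0
Node 0 (S = 135): V_0 = e^(−0.02)·[0.8227·22.5000 + 0.1773·0.0000] = 18.1435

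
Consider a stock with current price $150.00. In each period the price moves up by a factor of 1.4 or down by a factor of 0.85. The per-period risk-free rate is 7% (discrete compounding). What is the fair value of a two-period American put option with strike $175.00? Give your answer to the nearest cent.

Risk-neutral probability p = (1 + 0.07 − 0.85)/(1.4 − 0.85) = 0.2200/0.5500 = 0.4000
Terminal stock prices: S_uu = 294, S_ud = 178.5, S_dd = 108.4
Terminal payoffs (K − S): max(-119, 0) = 0, max(-3.5, 0) = 0, max(66.63, 0) = 66.63
Node u (S = 210): continuation = 1/1.07·[0.4000·0.0000 + 0.6000·0.0000] = 0.0000; exercise value = 0.0000 ≤ continuation, so V_u = 0.0000
Node d (S = 127.5): continuation = 1/1.07·[0.4000·0.0000 + 0.6000·66.6250] = 37.3598; exercise value = 47.5000 > continuation, so V_d = 47.5000 (exercise)
Node 0 (S = 150): continuation = 1/1.07·[0.4000·0.0000 + 0.6000·47.5000] = 26.6355; exercise value = 25.0000 ≤ continuation, so V_0 = 26.6355

$26.64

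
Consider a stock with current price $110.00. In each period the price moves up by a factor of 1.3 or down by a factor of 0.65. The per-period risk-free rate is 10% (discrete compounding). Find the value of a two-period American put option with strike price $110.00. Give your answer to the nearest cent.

$13.77

Risk-neutral probability p = (1 + 0.1 − 0.65)/(1.3 − 0.65) = 0.4500/0.6500 = 0.6923
Terminal stock prices: S_uu = 185.9, S_ud = 92.95, S_dd = 46.48
Terminal payoffs (K − S): max(-75.9, 0) = 0, max(17.05, 0) = 17.05, max(63.52, 0) = 63.52
Node u (S = 143): continuation = 1/1.1·[0.6923·0.0000 + 0.3077·17.0500] = 4.7692; exercise value = 0.0000 ≤ continuation, so V_u = 4.7692
Node d (S = 71.5): continuation = 1/1.1·[0.6923·17.0500 + 0.3077·63.5250] = 28.5000; exercise value = 38.5000 > continuation, so V_d = 38.5000 (exercise)
Node 0 (S = 110): continuation = 1/1.1·[0.6923·4.7692 + 0.3077·38.5000] = 13.7708; exercise value = 0.0000 ≤ continuation, so V_0 = 13.7708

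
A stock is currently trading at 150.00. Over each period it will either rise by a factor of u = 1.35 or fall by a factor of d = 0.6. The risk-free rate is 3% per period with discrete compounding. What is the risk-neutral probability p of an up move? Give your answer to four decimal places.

Risk-neutral probability p = (1 + 0.03 − 0.6)/(1.35 − 0.6) = 0.4300/0.7500 = 0.5733

p = 0.5733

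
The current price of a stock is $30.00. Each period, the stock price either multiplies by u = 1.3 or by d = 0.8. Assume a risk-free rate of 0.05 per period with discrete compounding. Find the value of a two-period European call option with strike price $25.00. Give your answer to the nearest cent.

Risk-neutral probability p = (1 + 0.05 − 0.8)/(1.3 − 0.8) = 0.2500/0.5000 = 0.5000
Terminal stock prices: S_uu = 50.7, S_ud = 31.2, S_dd = 19.2
Terminal payoffs (S − K): max(25.7, 0) = 25.7, max(6.2, 0) = 6.2, max(-5.8, 0) = 0
Node u (S = 39): V_u = 1/1.05·[0.5000·25.7000 + 0.5000·6.2000] = 15.1905
Node d (S = 24): V_d = 1/1.05·[0.5000·6.2000 + 0.5000·0.0000] = 2.9524
Node 0 (S = 30): V_0 = 1/1.05·[0.5000·15.1905 + 0.5000·2.9524] = 8.6395

$8.64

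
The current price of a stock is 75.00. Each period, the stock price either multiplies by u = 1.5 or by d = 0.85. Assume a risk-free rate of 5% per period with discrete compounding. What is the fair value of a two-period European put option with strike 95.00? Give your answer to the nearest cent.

Risk-neutral probability p = (1 + 0.05 − 0.85)/(1.5 − 0.85) = 0.2000/0.6500 = 0.3077
Terminal stock prices: S_uu = 168.8, S_ud = 95.62, S_dd = 54.19
Terminal payoffs (K − S): max(-73.75, 0) = 0, max(-0.625, 0) = 0, max(40.81, 0) = 40.81
Node u (S = 112.5): V_u = 1/1.05·[0.3077·0.0000 + 0.6923·0.0000] = 0.0000
Node d (S = 63.75): V_d = 1/1.05·[0.3077·0.0000 + 0.6923·40.8125] = 26.9093
Node 0 (S = 75): V_0 = 1/1.05·[0.3077·0.0000 + 0.6923·26.9093] = 17.7424

17.74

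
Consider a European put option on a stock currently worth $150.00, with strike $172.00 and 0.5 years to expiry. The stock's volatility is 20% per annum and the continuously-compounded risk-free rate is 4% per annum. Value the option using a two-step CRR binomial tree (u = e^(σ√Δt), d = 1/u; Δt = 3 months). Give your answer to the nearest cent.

$21.63

CRR parameters: u = e^(σ√Δt) = e^(0.2·√0.25) = 1.1052, d = 1/u = 0.9048
Per-period rate: rΔt = 0.04·0.25 = 0.01, so R = e^0.01 = 1.0101
Risk-neutral probability p = (e^0.01 − 0.9048)/(1.1052 − 0.9048) = 0.1052/0.2003 = 0.5252
Terminal stock prices: S_uu = 183.2, S_ud = 150, S_dd = 122.8
Terminal payoffs (K − S): max(-11.21, 0) = 0, max(22, 0) = 22, max(49.19, 0) = 49.19
Node u (S = 165.8): V_u = e^(−0.01)·[0.5252·0.0000 + 0.4748·22.0000] = 10.3419
Node d (S = 135.7): V_d = e^(−0.01)·[0.5252·22.0000 + 0.4748·49.1904] = 34.5630
Node 0 (S = 150): V_0 = e^(−0.01)·[0.5252·10.3419 + 0.4748·34.5630] = 21.6250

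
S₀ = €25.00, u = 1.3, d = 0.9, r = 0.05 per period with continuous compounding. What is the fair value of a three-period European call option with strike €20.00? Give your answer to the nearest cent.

Risk-neutral probability p = (e^0.05 − 0.9)/(1.3 − 0.9) = 0.1513/0.4000 = 0.3782
Terminal stock prices: S_uuu = 54.93, S_uud = 38.03, S_udd = 26.33, S_ddd = 18.23
Terminal payoffs (S − K): max(34.93, 0) = 34.93, max(18.03, 0) = 18.03, max(6.325, 0) = 6.325, max(-1.775, 0) = 0
Node uu (S = 42.25): V_uu = e^(−0.05)·[0.3782·34.9250 + 0.6218·18.0250] = 23.2254
Node ud (S = 29.25): V_ud = e^(−0.05)·[0.3782·18.0250 + 0.6218·6.3250] = 10.2254
Node dd (S = 20.25): V_dd = e^(−0.05)·[0.3782·6.3250 + 0.6218·0.0000] = 2.2753
Node u (S = 32.5): V_u = e^(−0.05)·[0.3782·23.2254 + 0.6218·10.2254] = 14.4033
Node d (S = 22.5): V_d = e^(−0.05)·[0.3782·10.2254 + 0.6218·2.2753] = 5.0243
Node 0 (S = 25): V_0 = e^(−0.05)·[0.3782·14.4033 + 0.6218·5.0243] = 8.1532

€8.15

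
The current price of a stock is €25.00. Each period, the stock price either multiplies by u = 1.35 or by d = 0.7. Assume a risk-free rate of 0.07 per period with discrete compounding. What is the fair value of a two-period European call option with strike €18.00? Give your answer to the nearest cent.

Risk-neutral probability p = (1 + 0.07 − 0.7)/(1.35 − 0.7) = 0.3700/0.6500 = 0.5692
Terminal stock prices: S_uu = 45.56, S_ud = 23.62, S_dd = 12.25
Terminal payoffs (S − K): max(27.56, 0) = 27.56, max(5.625, 0) = 5.625, max(-5.75, 0) = 0
Node u (S = 33.75): V_u = 1/1.07·[0.5692·27.5625 + 0.4308·5.6250] = 16.9276
Node d (S = 17.5): V_d = 1/1.07·[0.5692·5.6250 + 0.4308·0.0000] = 2.9925
Node 0 (S = 25): V_0 = 1/1.07·[0.5692·16.9276 + 0.4308·2.9925] = 10.2100

€10.21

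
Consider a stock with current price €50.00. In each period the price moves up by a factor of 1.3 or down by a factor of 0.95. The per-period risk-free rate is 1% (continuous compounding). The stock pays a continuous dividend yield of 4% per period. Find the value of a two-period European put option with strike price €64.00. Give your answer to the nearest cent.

€16.65

Per-period risk-free factor R = e^0.01 = 1.0101; dividend-adjusted growth = e^(0.01−0.04) = 0.9704.
Risk-neutral probability p = (0.9704 − 0.95)/(1.3 − 0.95) = 0.0204/0.3500 = 0.0584
Terminal stock prices: S_uu = 84.5, S_ud = 61.75, S_dd = 45.12
Terminal payoffs (K − S): max(-20.5, 0) = 0, max(2.25, 0) = 2.25, max(18.88, 0) = 18.88
Node u (S = 65): V_u = e^(−0.01)·[0.0584·0.0000 + 0.9416·2.2500] = 2.0975
Node d (S = 47.5): V_d = e^(−0.01)·[0.0584·2.2500 + 0.9416·18.8750] = 17.7257
Node 0 (S = 50): V_0 = e^(−0.01)·[0.0584·2.0975 + 0.9416·17.7257] = 16.6455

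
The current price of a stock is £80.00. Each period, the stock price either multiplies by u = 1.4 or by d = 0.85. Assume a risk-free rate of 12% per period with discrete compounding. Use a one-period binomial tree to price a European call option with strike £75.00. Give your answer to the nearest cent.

Risk-neutral probability p = (1 + 0.12 − 0.85)/(1.4 − 0.85) = 0.2700/0.5500 = 0.4909
Terminal stock prices: S_u = 112, S_d = 68
Terminal payoffs (S − K): max(37, 0) = 37, max(-7, 0) = 0
Node 0 (S = 80): V_0 = 1/1.12·[0.4909·37.0000 + 0.5091·0.0000] = 16.2175

£16.22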